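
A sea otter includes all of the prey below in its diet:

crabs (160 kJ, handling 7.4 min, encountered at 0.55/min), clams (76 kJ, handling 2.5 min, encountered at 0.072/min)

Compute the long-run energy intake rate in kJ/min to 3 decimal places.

17.804 kJ/min

R = (0.55×160 + 0.072×76) / (1 + 0.55×7.4 + 0.072×2.5) = 93.47/5.25 = 17.8 kJ/min.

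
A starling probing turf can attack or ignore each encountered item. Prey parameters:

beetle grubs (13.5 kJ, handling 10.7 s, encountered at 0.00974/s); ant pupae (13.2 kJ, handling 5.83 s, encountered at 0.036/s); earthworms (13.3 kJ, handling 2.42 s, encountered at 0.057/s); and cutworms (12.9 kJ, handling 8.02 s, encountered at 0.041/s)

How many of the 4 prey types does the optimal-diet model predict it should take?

Rank by E/h (kJ/s): earthworms 5.5, ant pupae 2.26, cutworms 1.61, beetle grubs 1.26. Include each in turn until the next type's E/h falls below the running intake rate.
Rate on top 1: 0.6662. ant pupae: 2.26 > 0.6662 → include.
Rate on top 2: 0.915. cutworms: 1.61 > 0.915 → include.
Rate on top 3: 1.051. beetle grubs: 1.26 > 1.051 → include.
Optimal diet: earthworms, ant pupae, cutworms, beetle grubs — 4 of 4 types.

4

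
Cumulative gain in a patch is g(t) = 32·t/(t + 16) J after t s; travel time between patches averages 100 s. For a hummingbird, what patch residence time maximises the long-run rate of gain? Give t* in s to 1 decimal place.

By the marginal value theorem, leave when the instantaneous gain rate g'(t) equals the habitat-wide average g(t)/(T + t).
g'(t) = 32·16/(t + 16)². Setting 32·16/(t+16)² = 32t/[(t+16)(100+t)] gives 16(100+t) = t(t+16), so t² = 16×100 = 1600.
t* = √1600 = 40 s.

40.0 s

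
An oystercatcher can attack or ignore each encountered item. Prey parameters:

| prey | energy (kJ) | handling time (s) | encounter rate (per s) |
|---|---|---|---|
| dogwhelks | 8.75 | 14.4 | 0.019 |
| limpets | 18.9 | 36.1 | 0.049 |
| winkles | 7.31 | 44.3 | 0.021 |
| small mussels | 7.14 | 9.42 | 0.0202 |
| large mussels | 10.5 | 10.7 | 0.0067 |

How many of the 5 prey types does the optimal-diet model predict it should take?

Rank by E/h (kJ/s): large mussels 0.981, small mussels 0.758, dogwhelks 0.608, limpets 0.524, winkles 0.165. Include each in turn until the next type's E/h falls below the running intake rate.
Rate on top 1: 0.06564. small mussels: 0.758 > 0.06564 → include.
Rate on top 2: 0.17. dogwhelks: 0.608 > 0.17 → include.
Rate on top 3: 0.248. limpets: 0.524 > 0.248 → include.
Rate on top 4: 0.3955. winkles: 0.165 < 0.3955 → exclude; stop.
Optimal diet: large mussels, small mussels, dogwhelks, limpets — 4 of 5 types.

4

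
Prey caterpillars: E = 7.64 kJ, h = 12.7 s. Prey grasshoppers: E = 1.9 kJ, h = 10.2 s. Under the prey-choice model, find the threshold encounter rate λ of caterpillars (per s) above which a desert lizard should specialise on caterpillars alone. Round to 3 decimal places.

0.035 per s

At the threshold, the rate on caterpillars alone equals the profitability of grasshoppers: λ·7.64/(1 + λ·12.7) = 1.9/10.2 = 0.1863.
Rearranging, λ(7.64 − 0.1863×12.7) = 0.1863, so λ = 0.1863/5.274 = 0.03532 per s.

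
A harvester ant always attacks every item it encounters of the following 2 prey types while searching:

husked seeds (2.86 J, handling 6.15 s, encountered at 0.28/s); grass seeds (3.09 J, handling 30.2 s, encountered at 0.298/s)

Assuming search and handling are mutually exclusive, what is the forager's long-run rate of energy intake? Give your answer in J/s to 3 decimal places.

Energy encountered per unit search time: 0.28×2.86 + 0.298×3.09 = 1.722 J/s.
Handling time per unit search time: 0.28×6.15 + 0.298×30.2 = 10.72.
Rate = 1.722/(1 + 10.72) = 0.1469 J/s.

0.147 J/s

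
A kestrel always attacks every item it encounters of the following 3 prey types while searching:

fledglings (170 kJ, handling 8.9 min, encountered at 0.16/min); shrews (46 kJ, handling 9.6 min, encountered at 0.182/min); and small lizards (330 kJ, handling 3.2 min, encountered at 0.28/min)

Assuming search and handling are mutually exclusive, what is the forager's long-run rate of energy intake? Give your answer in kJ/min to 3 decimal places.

R = (0.16×170 + 0.182×46 + 0.28×330) / (1 + 0.16×8.9 + 0.182×9.6 + 0.28×3.2) = 128/5.067 = 25.25 kJ/min.

25.255 kJ/min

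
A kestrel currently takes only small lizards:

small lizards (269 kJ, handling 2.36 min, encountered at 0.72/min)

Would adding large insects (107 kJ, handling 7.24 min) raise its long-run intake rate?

Current rate: (0.72×269)/(1 + 0.72×2.36) = 71.75 kJ/min.
large insects: E/h = 107/7.24 = 14.78 kJ/min.
Since 14.78 < R, time spent handling large insects is better spent searching.

No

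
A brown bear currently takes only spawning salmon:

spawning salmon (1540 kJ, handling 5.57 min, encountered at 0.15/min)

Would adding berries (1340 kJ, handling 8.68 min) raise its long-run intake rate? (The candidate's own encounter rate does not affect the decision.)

On spawning salmon alone, R = ΣλE/(1+Σλh) = 231/1.836 = 125.9 kJ/min.
berries: E/h = 1340/8.68 = 154.4 kJ/min.
Since 154.4 > R, including berries increases the long-run rate.

Yes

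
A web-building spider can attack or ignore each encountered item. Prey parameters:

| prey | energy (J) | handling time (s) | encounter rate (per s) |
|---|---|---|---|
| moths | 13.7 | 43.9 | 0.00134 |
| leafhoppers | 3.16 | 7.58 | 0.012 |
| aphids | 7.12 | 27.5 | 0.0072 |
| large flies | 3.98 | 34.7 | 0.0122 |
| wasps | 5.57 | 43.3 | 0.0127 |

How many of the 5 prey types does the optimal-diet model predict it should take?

5

Rank by E/h (J/s): leafhoppers 0.417, moths 0.312, aphids 0.259, wasps 0.129, large flies 0.115. Include each in turn until the next type's E/h falls below the running intake rate.
Rate on top 1: 0.03476. moths: 0.312 > 0.03476 → include.
Rate on top 2: 0.04895. aphids: 0.259 > 0.04895 → include.
Rate on top 3: 0.07979. wasps: 0.129 > 0.07979 → include.
Rate on top 4: 0.09395. large flies: 0.115 > 0.09395 → include.
Optimal diet: leafhoppers, moths, aphids, wasps, large flies — 5 of 5 types.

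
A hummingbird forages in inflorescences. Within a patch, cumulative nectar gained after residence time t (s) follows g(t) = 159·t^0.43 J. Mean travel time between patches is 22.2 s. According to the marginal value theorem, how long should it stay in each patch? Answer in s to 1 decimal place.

16.7 s

Maximise g(t)/(T+t): set derivative to zero → g'(t)(T+t) = g(t).
g'(t) = 0.43·159·t^-0.57. Setting 0.43·159·t^-0.57 = 159·t^0.43/(22.2+t) gives 0.43(22.2+t) = t, so 0.57·t = 0.43×22.2.
t* = 0.43×22.2/0.57 = 16.75 s.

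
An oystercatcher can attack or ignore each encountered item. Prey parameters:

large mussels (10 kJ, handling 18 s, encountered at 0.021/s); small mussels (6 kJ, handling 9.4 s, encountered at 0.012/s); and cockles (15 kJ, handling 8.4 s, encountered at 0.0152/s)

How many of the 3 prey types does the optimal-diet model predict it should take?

3

Profitabilities (E/h, kJ/s): cockles 1.79, small mussels 0.638, large mussels 0.556. Add prey in this order while the next type's profitability exceeds the intake rate on those already taken.
Rate on top 1: 0.2022. small mussels: 0.638 > 0.2022 → include.
Rate on top 2: 0.2418. large mussels: 0.556 > 0.2418 → include.
Optimal diet: cockles, small mussels, large mussels — 3 of 3 types.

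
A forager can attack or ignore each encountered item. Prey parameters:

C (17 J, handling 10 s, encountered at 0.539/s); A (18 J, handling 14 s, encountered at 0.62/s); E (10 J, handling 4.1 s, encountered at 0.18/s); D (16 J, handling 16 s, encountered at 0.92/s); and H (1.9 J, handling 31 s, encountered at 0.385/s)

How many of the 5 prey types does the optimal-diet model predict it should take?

E/h in descending order: E 2.44, C 1.7, A 1.29, D 1, H 0.0613 J/s. The optimal diet is the largest prefix of this list for which every included type satisfies E_i/h_i > R on the types above it.
Rate on top 1: 1.036. C: 1.7 > 1.036 → include.
Rate on top 2: 1.538. A: 1.29 < 1.538 → exclude; stop.
Optimal diet: E, C — 2 of 5 types.

2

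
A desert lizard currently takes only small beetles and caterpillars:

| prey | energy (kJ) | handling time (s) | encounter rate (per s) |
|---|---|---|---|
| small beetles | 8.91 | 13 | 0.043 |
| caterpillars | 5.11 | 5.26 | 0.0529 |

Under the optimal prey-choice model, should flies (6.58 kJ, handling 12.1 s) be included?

Intake rate on the current diet: R = (0.043×8.91 + 0.0529×5.11) / (1 + 0.043×13 + 0.0529×5.26) = 0.6534/1.837 = 0.3557 kJ/s.
Profitability of flies: 6.58/12.1 = 0.5438 kJ/s.
0.5438 > 0.3557, so adding flies raises the average — include it.

Yes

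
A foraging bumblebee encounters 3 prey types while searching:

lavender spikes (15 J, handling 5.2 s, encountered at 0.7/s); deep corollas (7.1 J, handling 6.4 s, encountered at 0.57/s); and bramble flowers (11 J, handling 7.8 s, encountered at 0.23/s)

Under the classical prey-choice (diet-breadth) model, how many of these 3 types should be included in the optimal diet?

1

E/h in descending order: lavender spikes 2.88, bramble flowers 1.41, deep corollas 1.11 J/s. The optimal diet is the largest prefix of this list for which every included type satisfies E_i/h_i > R on the types above it.
Rate on top 1: 2.263. bramble flowers: 1.41 < 2.263 → exclude; stop.
Optimal diet: lavender spikes — 1 of 3 types.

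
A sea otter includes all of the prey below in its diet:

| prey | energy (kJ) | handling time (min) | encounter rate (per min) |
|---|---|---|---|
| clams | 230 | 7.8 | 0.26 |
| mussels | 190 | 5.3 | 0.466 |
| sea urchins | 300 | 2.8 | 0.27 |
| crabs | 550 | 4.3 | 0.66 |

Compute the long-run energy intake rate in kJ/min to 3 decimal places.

Energy encountered per unit search time: 0.26×230 + 0.466×190 + 0.27×300 + 0.66×550 = 592.3 kJ/min.
Handling time per unit search time: 0.26×7.8 + 0.466×5.3 + 0.27×2.8 + 0.66×4.3 = 8.092.
Rate = 592.3/(1 + 8.092) = 65.15 kJ/min.

65.151 kJ/min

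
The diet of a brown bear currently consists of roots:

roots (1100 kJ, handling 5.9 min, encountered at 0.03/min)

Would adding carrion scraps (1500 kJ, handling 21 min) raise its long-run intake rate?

Yes

Intake rate on the current diet: R = (0.03×1100) / (1 + 0.03×5.9) = 33/1.177 = 28.04 kJ/min.
carrion scraps: E/h = 1500/21 = 71.43 kJ/min.
71.43 > 28.04, so adding carrion scraps raises the average — include it.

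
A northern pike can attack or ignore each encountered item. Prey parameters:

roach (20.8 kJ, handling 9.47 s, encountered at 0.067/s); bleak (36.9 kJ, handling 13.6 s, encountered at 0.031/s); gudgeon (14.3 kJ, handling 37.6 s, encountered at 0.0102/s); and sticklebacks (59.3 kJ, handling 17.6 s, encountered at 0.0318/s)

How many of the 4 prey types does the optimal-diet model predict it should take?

Rank by E/h (kJ/s): sticklebacks 3.37, bleak 2.71, roach 2.2, gudgeon 0.38. Include each in turn until the next type's E/h falls below the running intake rate.
Rate on top 1: 1.209. bleak: 2.71 > 1.209 → include.
Rate on top 2: 1.529. roach: 2.2 > 1.529 → include.
Rate on top 3: 1.691. gudgeon: 0.38 < 1.691 → exclude; stop.
Optimal diet: sticklebacks, bleak, roach — 3 of 4 types.

3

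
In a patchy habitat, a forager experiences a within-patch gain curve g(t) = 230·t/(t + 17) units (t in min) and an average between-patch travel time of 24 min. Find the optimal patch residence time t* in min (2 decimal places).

By the marginal value theorem, leave when the instantaneous gain rate g'(t) equals the habitat-wide average g(t)/(T + t).
g'(t) = 230·17/(t + 17)². Setting 230·17/(t+17)² = 230t/[(t+17)(24+t)] gives 17(24+t) = t(t+17), so t² = 17×24 = 408.
t* = √408 = 20.2 min.

20.20 min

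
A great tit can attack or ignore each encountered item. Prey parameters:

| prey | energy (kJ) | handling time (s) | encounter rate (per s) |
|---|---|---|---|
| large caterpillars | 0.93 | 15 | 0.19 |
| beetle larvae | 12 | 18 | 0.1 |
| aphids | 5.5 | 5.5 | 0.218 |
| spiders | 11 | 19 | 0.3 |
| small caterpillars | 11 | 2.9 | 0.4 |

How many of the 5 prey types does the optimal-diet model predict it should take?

1

E/h in descending order: small caterpillars 3.79, aphids 1, beetle larvae 0.667, spiders 0.579, large caterpillars 0.062 kJ/s. The optimal diet is the largest prefix of this list for which every included type satisfies E_i/h_i > R on the types above it.
Rate on top 1: 2.037. aphids: 1 < 2.037 → exclude; stop.
Optimal diet: small caterpillars — 1 of 5 types.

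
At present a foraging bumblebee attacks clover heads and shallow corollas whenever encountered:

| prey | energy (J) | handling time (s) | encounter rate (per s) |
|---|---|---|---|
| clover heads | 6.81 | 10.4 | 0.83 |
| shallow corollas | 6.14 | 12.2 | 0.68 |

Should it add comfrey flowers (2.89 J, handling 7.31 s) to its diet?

No

Current rate: (0.83×6.81 + 0.68×6.14)/(1 + 0.83×10.4 + 0.68×12.2) = 0.5482 J/s.
Profitability of comfrey flowers: 2.89/7.31 = 0.3953 J/s.
0.3953 < 0.5482, so adding comfrey flowers would lower the average — exclude it.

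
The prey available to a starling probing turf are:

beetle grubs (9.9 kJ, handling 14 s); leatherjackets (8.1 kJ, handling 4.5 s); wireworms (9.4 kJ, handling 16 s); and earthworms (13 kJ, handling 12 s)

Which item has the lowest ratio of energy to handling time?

wireworms

Profitability E/h (kJ/s): beetle grubs = 9.9/14 = 0.707, leatherjackets = 8.1/4.5 = 1.8, wireworms = 9.4/16 = 0.588, earthworms = 13/12 = 1.08.
Ranked: leatherjackets > earthworms > beetle grubs > wireworms.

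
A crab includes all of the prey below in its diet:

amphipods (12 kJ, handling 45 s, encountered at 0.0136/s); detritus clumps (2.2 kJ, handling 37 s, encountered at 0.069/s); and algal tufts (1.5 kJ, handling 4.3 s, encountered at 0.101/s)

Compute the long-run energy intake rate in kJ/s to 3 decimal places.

R = Σλ_iE_i / (1 + Σλ_ih_i)
Numerator: 0.0136×12 + 0.069×2.2 + 0.101×1.5 = 0.4665
Denominator: 1 + 0.0136×45 + 0.069×37 + 0.101×4.3 = 4.599
R = 0.4665/4.599 = 0.1014 kJ/s

0.101 kJ/s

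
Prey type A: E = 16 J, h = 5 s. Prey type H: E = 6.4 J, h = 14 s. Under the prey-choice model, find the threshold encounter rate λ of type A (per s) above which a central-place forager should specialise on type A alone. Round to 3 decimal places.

0.033 per s

Drop type H once their profitability E₂/h₂ falls below the rate achievable on type A alone: E₂/h₂ = λE₁/(1 + λh₁).
Solve for λ: λE₁h₂ = E₂(1 + λh₁) → λ(E₁h₂ − E₂h₁) = E₂ → λ = E₂/(E₁h₂ − E₂h₁).
λ = 6.4/(16×14 − 6.4×5) = 6.4/192 = 0.03333 per s.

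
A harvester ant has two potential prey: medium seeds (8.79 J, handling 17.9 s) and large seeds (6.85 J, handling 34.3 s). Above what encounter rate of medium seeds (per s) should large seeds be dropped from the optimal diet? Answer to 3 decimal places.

The zero-one rule: include large seeds iff E₂/h₂ > λE₁/(1+λh₁). Equality gives the switch point.
λE₁h₂ = E₂ + λE₂h₁ ⇒ λ = E₂/(E₁h₂ − E₂h₁) = 6.85/(301.5 − 122.6) = 0.03829 per s.

0.038 per s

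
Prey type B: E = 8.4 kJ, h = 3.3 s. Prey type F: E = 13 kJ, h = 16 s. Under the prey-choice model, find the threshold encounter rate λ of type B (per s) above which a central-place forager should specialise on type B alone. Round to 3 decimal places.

0.142 per s

Drop type F once their profitability E₂/h₂ falls below the rate achievable on type B alone: E₂/h₂ = λE₁/(1 + λh₁).
Solve for λ: λE₁h₂ = E₂(1 + λh₁) → λ(E₁h₂ − E₂h₁) = E₂ → λ = E₂/(E₁h₂ − E₂h₁).
λ = 13/(8.4×16 − 13×3.3) = 13/91.5 = 0.1421 per s.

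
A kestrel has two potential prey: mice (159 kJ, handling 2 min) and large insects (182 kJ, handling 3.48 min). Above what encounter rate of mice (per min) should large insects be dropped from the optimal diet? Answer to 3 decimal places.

0.961 per min

At the threshold, the rate on mice alone equals the profitability of large insects: λ·159/(1 + λ·2) = 182/3.48 = 52.3.
Rearranging, λ(159 − 52.3×2) = 52.3, so λ = 52.3/54.4 = 0.9613 per min.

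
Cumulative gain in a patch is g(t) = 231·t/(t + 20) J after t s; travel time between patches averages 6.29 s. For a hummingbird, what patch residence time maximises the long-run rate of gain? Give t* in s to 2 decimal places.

11.22 s

Optimal t* satisfies g'(t*) = g(t*)/(T + t*).
g'(t) = 231·20/(t + 20)². Setting 231·20/(t+20)² = 231t/[(t+20)(6.29+t)] gives 20(6.29+t) = t(t+20), so t² = 20×6.29 = 125.8.
t* = √125.8 = 11.22 s.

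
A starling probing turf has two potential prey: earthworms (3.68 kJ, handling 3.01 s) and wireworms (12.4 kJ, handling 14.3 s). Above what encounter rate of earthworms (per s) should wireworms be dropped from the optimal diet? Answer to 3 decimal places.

At the threshold, the rate on earthworms alone equals the profitability of wireworms: λ·3.68/(1 + λ·3.01) = 12.4/14.3 = 0.8671.
Rearranging, λ(3.68 − 0.8671×3.01) = 0.8671, so λ = 0.8671/1.07 = 0.8105 per s.

0.810 per s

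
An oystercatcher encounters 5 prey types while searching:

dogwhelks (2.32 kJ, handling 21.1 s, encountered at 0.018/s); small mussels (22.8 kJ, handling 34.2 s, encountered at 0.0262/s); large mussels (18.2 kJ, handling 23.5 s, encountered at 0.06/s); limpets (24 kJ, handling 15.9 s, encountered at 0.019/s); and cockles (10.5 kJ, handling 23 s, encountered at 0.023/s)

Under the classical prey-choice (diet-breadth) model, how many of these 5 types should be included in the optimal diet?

3

Rank by E/h (kJ/s): limpets 1.51, large mussels 0.774, small mussels 0.667, cockles 0.457, dogwhelks 0.11. Include each in turn until the next type's E/h falls below the running intake rate.
Rate on top 1: 0.3502. large mussels: 0.774 > 0.3502 → include.
Rate on top 2: 0.5708. small mussels: 0.667 > 0.5708 → include.
Rate on top 3: 0.5946. cockles: 0.457 < 0.5946 → exclude; stop.
Optimal diet: limpets, large mussels, small mussels — 3 of 5 types.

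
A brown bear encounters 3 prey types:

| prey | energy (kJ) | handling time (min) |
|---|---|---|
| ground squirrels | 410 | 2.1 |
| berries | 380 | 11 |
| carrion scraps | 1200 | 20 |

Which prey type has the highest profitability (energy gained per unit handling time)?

ground squirrels

In descending order of E/h:
ground squirrels: 410/2.1 = 195 kJ/min
carrion scraps: 1200/20 = 60 kJ/min
berries: 380/11 = 34.5 kJ/min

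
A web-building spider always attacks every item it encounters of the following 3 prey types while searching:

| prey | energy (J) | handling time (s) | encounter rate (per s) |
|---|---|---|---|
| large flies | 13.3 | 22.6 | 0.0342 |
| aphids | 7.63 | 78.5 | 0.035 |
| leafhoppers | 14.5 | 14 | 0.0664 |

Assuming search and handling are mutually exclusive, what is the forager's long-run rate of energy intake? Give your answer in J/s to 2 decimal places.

Energy encountered per unit search time: 0.0342×13.3 + 0.035×7.63 + 0.0664×14.5 = 1.685 J/s.
Handling time per unit search time: 0.0342×22.6 + 0.035×78.5 + 0.0664×14 = 4.45.
Rate = 1.685/(1 + 4.45) = 0.3091 J/s.

0.31 J/s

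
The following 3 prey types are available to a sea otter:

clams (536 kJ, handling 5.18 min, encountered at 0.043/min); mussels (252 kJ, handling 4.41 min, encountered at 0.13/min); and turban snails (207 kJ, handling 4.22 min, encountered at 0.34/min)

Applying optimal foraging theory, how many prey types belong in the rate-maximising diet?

3

Rank by E/h (kJ/min): clams 103, mussels 57.1, turban snails 49.1. Include each in turn until the next type's E/h falls below the running intake rate.
Rate on top 1: 18.85. mussels: 57.1 > 18.85 → include.
Rate on top 2: 31.07. turban snails: 49.1 > 31.07 → include.
Optimal diet: clams, mussels, turban snails — 3 of 3 types.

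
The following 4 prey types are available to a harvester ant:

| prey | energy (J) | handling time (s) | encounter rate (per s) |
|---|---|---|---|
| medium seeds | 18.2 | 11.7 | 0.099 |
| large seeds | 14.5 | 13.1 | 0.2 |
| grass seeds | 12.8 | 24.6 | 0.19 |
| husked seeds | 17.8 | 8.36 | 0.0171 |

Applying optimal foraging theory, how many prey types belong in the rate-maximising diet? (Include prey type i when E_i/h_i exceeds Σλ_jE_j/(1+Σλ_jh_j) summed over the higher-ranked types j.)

3

E/h in descending order: husked seeds 2.13, medium seeds 1.56, large seeds 1.11, grass seeds 0.52 J/s. The optimal diet is the largest prefix of this list for which every included type satisfies E_i/h_i > R on the types above it.
Rate on top 1: 0.2663. medium seeds: 1.56 > 0.2663 → include.
Rate on top 2: 0.9152. large seeds: 1.11 > 0.9152 → include.
Rate on top 3: 1.017. grass seeds: 0.52 < 1.017 → exclude; stop.
Optimal diet: husked seeds, medium seeds, large seeds — 3 of 4 types.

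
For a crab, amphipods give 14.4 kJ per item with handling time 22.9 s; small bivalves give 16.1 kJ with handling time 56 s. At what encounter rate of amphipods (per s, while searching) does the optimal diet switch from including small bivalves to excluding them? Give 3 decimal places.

The zero-one rule: include small bivalves iff E₂/h₂ > λE₁/(1+λh₁). Equality gives the switch point.
λE₁h₂ = E₂ + λE₂h₁ ⇒ λ = E₂/(E₁h₂ − E₂h₁) = 16.1/(806.4 − 368.7) = 0.03678 per s.

0.037 per s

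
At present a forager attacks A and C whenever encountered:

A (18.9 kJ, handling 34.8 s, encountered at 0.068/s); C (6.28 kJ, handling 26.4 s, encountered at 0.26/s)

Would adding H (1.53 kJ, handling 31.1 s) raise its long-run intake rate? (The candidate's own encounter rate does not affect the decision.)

No

On A and C alone, R = ΣλE/(1+Σλh) = 2.918/10.23 = 0.2852 kJ/s.
Profitability of H: 1.53/31.1 = 0.0492 kJ/s.
Since 0.0492 < R, time spent handling H is better spent searching.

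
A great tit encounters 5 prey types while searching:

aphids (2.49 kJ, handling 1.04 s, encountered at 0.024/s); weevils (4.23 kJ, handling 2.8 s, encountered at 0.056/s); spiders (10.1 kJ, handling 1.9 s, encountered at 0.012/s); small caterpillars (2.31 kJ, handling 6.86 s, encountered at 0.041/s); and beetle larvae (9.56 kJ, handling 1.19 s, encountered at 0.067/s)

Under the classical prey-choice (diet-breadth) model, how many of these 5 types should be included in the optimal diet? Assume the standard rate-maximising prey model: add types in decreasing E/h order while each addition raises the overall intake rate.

4

Rank by E/h (kJ/s): beetle larvae 8.03, spiders 5.32, aphids 2.39, weevils 1.51, small caterpillars 0.337. Include each in turn until the next type's E/h falls below the running intake rate.
Rate on top 1: 0.5932. spiders: 5.32 > 0.5932 → include.
Rate on top 2: 0.6909. aphids: 2.39 > 0.6909 → include.
Rate on top 3: 0.7286. weevils: 1.51 > 0.7286 → include.
Rate on top 4: 0.8241. small caterpillars: 0.337 < 0.8241 → exclude; stop.
Optimal diet: beetle larvae, spiders, aphids, weevils — 4 of 5 types.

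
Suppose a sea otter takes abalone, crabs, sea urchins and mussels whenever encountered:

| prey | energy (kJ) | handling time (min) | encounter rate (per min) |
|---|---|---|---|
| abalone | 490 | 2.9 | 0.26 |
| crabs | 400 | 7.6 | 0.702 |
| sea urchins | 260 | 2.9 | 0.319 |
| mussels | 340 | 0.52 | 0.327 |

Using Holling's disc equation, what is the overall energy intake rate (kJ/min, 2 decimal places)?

Energy encountered per unit search time: 0.26×490 + 0.702×400 + 0.319×260 + 0.327×340 = 602.3 kJ/min.
Handling time per unit search time: 0.26×2.9 + 0.702×7.6 + 0.319×2.9 + 0.327×0.52 = 7.184.
Rate = 602.3/(1 + 7.184) = 73.59 kJ/min.

73.59 kJ/min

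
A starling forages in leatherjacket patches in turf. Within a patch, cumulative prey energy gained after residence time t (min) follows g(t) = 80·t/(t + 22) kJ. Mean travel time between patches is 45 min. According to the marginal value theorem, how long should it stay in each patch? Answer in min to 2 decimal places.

31.46 min

Optimal t* satisfies g'(t*) = g(t*)/(T + t*).
g'(t) = 80·22/(t + 22)². Setting 80·22/(t+22)² = 80t/[(t+22)(45+t)] gives 22(45+t) = t(t+22), so t² = 22×45 = 990.
t* = √990 = 31.46 min.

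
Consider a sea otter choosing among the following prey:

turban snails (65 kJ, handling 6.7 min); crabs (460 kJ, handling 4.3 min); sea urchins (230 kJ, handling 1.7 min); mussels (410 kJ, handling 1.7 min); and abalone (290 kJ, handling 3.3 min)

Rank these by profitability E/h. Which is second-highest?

sea urchins

Profitability E/h (kJ/min): turban snails = 65/6.7 = 9.7, crabs = 460/4.3 = 107, sea urchins = 230/1.7 = 135, mussels = 410/1.7 = 241, abalone = 290/3.3 = 87.9.
Ranked: mussels > sea urchins > crabs > abalone > turban snails.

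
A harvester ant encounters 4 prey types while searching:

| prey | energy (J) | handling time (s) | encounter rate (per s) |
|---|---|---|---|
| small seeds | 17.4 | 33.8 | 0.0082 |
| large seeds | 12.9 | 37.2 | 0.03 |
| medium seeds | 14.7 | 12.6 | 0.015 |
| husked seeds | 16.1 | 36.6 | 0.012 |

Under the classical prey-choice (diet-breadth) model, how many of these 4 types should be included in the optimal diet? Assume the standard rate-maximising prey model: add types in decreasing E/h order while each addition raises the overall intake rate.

4

Profitabilities (E/h, J/s): medium seeds 1.17, small seeds 0.515, husked seeds 0.44, large seeds 0.347. Add prey in this order while the next type's profitability exceeds the intake rate on those already taken.
Rate on top 1: 0.1854. small seeds: 0.515 > 0.1854 → include.
Rate on top 2: 0.2477. husked seeds: 0.44 > 0.2477 → include.
Rate on top 3: 0.292. large seeds: 0.347 > 0.292 → include.
Optimal diet: medium seeds, small seeds, husked seeds, large seeds — 4 of 4 types.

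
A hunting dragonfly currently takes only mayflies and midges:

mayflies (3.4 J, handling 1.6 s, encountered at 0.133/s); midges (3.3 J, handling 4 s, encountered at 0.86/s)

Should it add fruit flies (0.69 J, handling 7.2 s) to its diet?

No

Intake rate on the current diet: R = (0.133×3.4 + 0.86×3.3) / (1 + 0.133×1.6 + 0.86×4) = 3.29/4.653 = 0.7071 J/s.
Profitability of fruit flies: 0.69/7.2 = 0.09583 J/s.
0.09583 < 0.7071, so adding fruit flies would lower the average — exclude it.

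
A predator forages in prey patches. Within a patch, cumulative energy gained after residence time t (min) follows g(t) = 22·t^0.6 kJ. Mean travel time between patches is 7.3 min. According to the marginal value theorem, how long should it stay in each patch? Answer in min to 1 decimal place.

Optimal t* satisfies g'(t*) = g(t*)/(T + t*).
g'(t) = 0.6·22·t^-0.4. Setting 0.6·22·t^-0.4 = 22·t^0.6/(7.3+t) gives 0.6(7.3+t) = t, so 0.40·t = 0.6×7.3.
t* = 0.6×7.3/0.40 = 10.95 min.

10.9 min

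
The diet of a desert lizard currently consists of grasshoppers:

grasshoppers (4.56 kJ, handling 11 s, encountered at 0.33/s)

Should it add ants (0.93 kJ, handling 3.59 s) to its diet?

On grasshoppers alone, R = ΣλE/(1+Σλh) = 1.505/4.63 = 0.325 kJ/s.
ants: E/h = 0.93/3.59 = 0.2591 kJ/s.
0.2591 < 0.325, so adding ants would lower the average — exclude it.

No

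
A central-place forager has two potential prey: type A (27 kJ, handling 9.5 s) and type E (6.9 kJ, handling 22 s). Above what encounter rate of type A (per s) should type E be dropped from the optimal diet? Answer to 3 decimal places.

At the threshold, the rate on type A alone equals the profitability of type E: λ·27/(1 + λ·9.5) = 6.9/22 = 0.3136.
Rearranging, λ(27 − 0.3136×9.5) = 0.3136, so λ = 0.3136/24.02 = 0.01306 per s.

0.013 per s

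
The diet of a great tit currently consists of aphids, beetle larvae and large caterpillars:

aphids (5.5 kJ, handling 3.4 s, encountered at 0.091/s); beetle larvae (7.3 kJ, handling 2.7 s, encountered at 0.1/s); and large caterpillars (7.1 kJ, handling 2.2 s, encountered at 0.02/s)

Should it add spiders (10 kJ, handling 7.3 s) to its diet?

On aphids, beetle larvae and large caterpillars alone, R = ΣλE/(1+Σλh) = 1.372/1.623 = 0.8454 kJ/s.
spiders: E/h = 10/7.3 = 1.37 kJ/s.
1.37 > 0.8454, so adding spiders raises the average — include it.

Yes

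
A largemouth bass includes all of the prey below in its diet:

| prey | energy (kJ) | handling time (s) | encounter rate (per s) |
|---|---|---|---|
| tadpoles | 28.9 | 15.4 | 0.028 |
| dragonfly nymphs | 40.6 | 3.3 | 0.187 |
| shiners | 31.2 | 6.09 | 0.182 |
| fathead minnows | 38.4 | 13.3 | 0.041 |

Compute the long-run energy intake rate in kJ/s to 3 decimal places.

4.229 kJ/s

Energy encountered per unit search time: 0.028×28.9 + 0.187×40.6 + 0.182×31.2 + 0.041×38.4 = 15.65 kJ/s.
Handling time per unit search time: 0.028×15.4 + 0.187×3.3 + 0.182×6.09 + 0.041×13.3 = 2.702.
Rate = 15.65/(1 + 2.702) = 4.229 kJ/s.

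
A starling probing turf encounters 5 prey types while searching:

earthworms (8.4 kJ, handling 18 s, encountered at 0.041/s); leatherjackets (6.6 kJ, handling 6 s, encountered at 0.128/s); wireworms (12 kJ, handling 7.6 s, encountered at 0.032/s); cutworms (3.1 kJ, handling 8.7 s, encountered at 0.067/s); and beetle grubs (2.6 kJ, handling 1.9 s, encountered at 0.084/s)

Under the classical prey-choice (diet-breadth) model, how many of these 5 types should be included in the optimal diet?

Rank by E/h (kJ/s): wireworms 1.58, beetle grubs 1.37, leatherjackets 1.1, earthworms 0.467, cutworms 0.356. Include each in turn until the next type's E/h falls below the running intake rate.
Rate on top 1: 0.3089. beetle grubs: 1.37 > 0.3089 → include.
Rate on top 2: 0.4294. leatherjackets: 1.1 > 0.4294 → include.
Rate on top 3: 0.6667. earthworms: 0.467 < 0.6667 → exclude; stop.
Optimal diet: wireworms, beetle grubs, leatherjackets — 3 of 5 types.

3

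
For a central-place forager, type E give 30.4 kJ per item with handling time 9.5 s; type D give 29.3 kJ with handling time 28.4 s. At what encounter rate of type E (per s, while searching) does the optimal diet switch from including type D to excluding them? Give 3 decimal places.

0.050 per s

Drop type D once their profitability E₂/h₂ falls below the rate achievable on type E alone: E₂/h₂ = λE₁/(1 + λh₁).
Solve for λ: λE₁h₂ = E₂(1 + λh₁) → λ(E₁h₂ − E₂h₁) = E₂ → λ = E₂/(E₁h₂ − E₂h₁).
λ = 29.3/(30.4×28.4 − 29.3×9.5) = 29.3/585 = 0.05008 per s.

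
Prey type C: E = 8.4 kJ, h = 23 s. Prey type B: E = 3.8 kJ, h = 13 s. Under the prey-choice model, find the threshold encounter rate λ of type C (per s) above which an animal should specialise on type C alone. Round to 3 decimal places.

At the threshold, the rate on type C alone equals the profitability of type B: λ·8.4/(1 + λ·23) = 3.8/13 = 0.2923.
Rearranging, λ(8.4 − 0.2923×23) = 0.2923, so λ = 0.2923/1.677 = 0.1743 per s.

0.174 per s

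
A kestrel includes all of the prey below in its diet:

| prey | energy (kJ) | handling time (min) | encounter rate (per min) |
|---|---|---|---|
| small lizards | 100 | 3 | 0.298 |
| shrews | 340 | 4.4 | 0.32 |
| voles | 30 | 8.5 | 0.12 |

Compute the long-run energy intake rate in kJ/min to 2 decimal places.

32.90 kJ/min

R = Σλ_iE_i / (1 + Σλ_ih_i)
Numerator: 0.298×100 + 0.32×340 + 0.12×30 = 142.2
Denominator: 1 + 0.298×3 + 0.32×4.4 + 0.12×8.5 = 4.322
R = 142.2/4.322 = 32.9 kJ/min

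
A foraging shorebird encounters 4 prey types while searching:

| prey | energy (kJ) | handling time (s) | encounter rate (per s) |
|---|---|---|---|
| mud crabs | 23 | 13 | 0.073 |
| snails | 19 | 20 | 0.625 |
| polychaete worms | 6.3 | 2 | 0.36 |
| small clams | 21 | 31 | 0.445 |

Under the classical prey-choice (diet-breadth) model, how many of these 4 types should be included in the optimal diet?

Profitabilities (E/h, kJ/s): polychaete worms 3.15, mud crabs 1.77, snails 0.95, small clams 0.677. Add prey in this order while the next type's profitability exceeds the intake rate on those already taken.
Rate on top 1: 1.319. mud crabs: 1.77 > 1.319 → include.
Rate on top 2: 1.479. snails: 0.95 < 1.479 → exclude; stop.
Optimal diet: polychaete worms, mud crabs — 2 of 4 types.

2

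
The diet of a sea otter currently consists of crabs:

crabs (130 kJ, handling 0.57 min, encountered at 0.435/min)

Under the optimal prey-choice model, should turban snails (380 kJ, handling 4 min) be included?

Intake rate on the current diet: R = (0.435×130) / (1 + 0.435×0.57) = 56.55/1.248 = 45.31 kJ/min.
Profitability of turban snails: 380/4 = 95 kJ/min.
Since 95 > R, including turban snails increases the long-run rate.

Yes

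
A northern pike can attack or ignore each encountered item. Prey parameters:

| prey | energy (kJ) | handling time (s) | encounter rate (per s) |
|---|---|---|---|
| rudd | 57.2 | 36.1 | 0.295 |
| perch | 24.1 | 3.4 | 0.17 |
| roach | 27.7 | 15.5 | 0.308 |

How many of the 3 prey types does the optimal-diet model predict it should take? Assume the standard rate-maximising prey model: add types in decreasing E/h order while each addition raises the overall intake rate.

E/h in descending order: perch 7.09, roach 1.79, rudd 1.58 kJ/s. The optimal diet is the largest prefix of this list for which every included type satisfies E_i/h_i > R on the types above it.
Rate on top 1: 2.596. roach: 1.79 < 2.596 → exclude; stop.
Optimal diet: perch — 1 of 3 types.

1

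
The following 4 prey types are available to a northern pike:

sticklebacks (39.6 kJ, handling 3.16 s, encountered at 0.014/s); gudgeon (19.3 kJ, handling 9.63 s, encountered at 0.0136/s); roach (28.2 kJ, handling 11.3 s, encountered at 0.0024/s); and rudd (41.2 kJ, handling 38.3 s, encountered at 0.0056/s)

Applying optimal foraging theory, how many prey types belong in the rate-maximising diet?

Rank by E/h (kJ/s): sticklebacks 12.5, roach 2.5, gudgeon 2, rudd 1.08. Include each in turn until the next type's E/h falls below the running intake rate.
Rate on top 1: 0.5309. roach: 2.5 > 0.5309 → include.
Rate on top 2: 0.5806. gudgeon: 2 > 0.5806 → include.
Rate on top 3: 0.7357. rudd: 1.08 > 0.7357 → include.
Optimal diet: sticklebacks, roach, gudgeon, rudd — 4 of 4 types.

4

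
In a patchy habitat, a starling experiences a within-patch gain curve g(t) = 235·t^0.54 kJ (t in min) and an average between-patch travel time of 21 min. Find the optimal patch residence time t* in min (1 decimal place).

24.7 min

By the marginal value theorem, leave when the instantaneous gain rate g'(t) equals the habitat-wide average g(t)/(T + t).
g'(t) = 0.54·235·t^-0.46. Setting 0.54·235·t^-0.46 = 235·t^0.54/(21+t) gives 0.54(21+t) = t, so 0.46·t = 0.54×21.
t* = 0.54×21/0.46 = 24.65 min.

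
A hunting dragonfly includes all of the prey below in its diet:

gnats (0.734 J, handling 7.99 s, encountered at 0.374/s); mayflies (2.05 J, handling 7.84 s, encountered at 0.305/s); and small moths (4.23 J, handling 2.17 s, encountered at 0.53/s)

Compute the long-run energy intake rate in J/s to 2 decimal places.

R = Σλ_iE_i / (1 + Σλ_ih_i)
Numerator: 0.374×0.734 + 0.305×2.05 + 0.53×4.23 = 3.142
Denominator: 1 + 0.374×7.99 + 0.305×7.84 + 0.53×2.17 = 7.53
R = 3.142/7.53 = 0.4172 J/s

0.42 J/s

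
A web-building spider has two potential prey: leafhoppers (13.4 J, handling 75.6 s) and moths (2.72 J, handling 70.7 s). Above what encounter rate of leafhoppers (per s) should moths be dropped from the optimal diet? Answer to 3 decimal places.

Drop moths once their profitability E₂/h₂ falls below the rate achievable on leafhoppers alone: E₂/h₂ = λE₁/(1 + λh₁).
Solve for λ: λE₁h₂ = E₂(1 + λh₁) → λ(E₁h₂ − E₂h₁) = E₂ → λ = E₂/(E₁h₂ − E₂h₁).
λ = 2.72/(13.4×70.7 − 2.72×75.6) = 2.72/741.7 = 0.003667 per s.

0.004 per s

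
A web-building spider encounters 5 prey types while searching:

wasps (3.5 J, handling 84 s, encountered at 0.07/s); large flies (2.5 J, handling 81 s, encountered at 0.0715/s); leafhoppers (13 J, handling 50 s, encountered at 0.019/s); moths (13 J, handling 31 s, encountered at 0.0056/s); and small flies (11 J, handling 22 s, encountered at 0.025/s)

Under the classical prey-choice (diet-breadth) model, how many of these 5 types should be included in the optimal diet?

Rank by E/h (J/s): small flies 0.5, moths 0.419, leafhoppers 0.26, wasps 0.0417, large flies 0.0309. Include each in turn until the next type's E/h falls below the running intake rate.
Rate on top 1: 0.1774. moths: 0.419 > 0.1774 → include.
Rate on top 2: 0.2018. leafhoppers: 0.26 > 0.2018 → include.
Rate on top 3: 0.2225. wasps: 0.0417 < 0.2225 → exclude; stop.
Optimal diet: small flies, moths, leafhoppers — 3 of 5 types.

3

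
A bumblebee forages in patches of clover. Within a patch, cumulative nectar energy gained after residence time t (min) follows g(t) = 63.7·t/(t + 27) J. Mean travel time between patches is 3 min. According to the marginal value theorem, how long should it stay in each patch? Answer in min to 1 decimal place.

9.0 min

By the marginal value theorem, leave when the instantaneous gain rate g'(t) equals the habitat-wide average g(t)/(T + t).
g'(t) = 63.7·27/(t + 27)². Setting 63.7·27/(t+27)² = 63.7t/[(t+27)(3+t)] gives 27(3+t) = t(t+27), so t² = 27×3 = 81.
t* = √81 = 9 min.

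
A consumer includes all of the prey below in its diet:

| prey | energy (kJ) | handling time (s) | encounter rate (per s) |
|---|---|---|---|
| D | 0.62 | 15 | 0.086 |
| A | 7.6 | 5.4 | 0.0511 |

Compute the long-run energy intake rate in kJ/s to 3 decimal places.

0.172 kJ/s

Energy encountered per unit search time: 0.086×0.62 + 0.0511×7.6 = 0.4417 kJ/s.
Handling time per unit search time: 0.086×15 + 0.0511×5.4 = 1.566.
Rate = 0.4417/(1 + 1.566) = 0.1721 kJ/s.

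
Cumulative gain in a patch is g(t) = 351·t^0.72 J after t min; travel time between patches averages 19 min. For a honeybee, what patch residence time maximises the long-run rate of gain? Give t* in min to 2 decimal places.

48.86 min

By the marginal value theorem, leave when the instantaneous gain rate g'(t) equals the habitat-wide average g(t)/(T + t).
g'(t) = 0.72·351·t^-0.28. Setting 0.72·351·t^-0.28 = 351·t^0.72/(19+t) gives 0.72(19+t) = t, so 0.28·t = 0.72×19.
t* = 0.72×19/0.28 = 48.86 min.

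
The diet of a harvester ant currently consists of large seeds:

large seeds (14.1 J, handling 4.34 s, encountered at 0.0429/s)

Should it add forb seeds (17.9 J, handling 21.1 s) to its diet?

Yes

On large seeds alone, R = ΣλE/(1+Σλh) = 0.6049/1.186 = 0.5099 J/s.
Profitability of forb seeds: 17.9/21.1 = 0.8483 J/s.
0.8483 > 0.5099, so adding forb seeds raises the average — include it.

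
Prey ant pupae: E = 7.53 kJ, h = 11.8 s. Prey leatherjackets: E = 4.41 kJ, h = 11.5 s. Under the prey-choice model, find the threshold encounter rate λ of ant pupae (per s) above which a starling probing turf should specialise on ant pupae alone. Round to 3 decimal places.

0.128 per s

The zero-one rule: include leatherjackets iff E₂/h₂ > λE₁/(1+λh₁). Equality gives the switch point.
λE₁h₂ = E₂ + λE₂h₁ ⇒ λ = E₂/(E₁h₂ − E₂h₁) = 4.41/(86.59 − 52.04) = 0.1276 per s.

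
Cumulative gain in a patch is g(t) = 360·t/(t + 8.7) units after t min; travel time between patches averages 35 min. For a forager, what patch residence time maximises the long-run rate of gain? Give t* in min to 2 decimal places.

17.45 min

Optimal t* satisfies g'(t*) = g(t*)/(T + t*).
g'(t) = 360·8.7/(t + 8.7)². Setting 360·8.7/(t+8.7)² = 360t/[(t+8.7)(35+t)] gives 8.7(35+t) = t(t+8.7), so t² = 8.7×35 = 304.5.
t* = √304.5 = 17.45 min.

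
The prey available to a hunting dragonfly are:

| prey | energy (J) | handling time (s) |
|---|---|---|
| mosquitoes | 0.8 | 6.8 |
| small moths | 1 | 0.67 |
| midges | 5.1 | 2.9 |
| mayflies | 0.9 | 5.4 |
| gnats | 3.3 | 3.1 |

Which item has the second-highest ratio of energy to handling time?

small moths

Profitability E/h (J/s): mosquitoes = 0.8/6.8 = 0.118, small moths = 1/0.67 = 1.49, midges = 5.1/2.9 = 1.76, mayflies = 0.9/5.4 = 0.167, gnats = 3.3/3.1 = 1.06.
Ranked: midges > small moths > gnats > mayflies > mosquitoes.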